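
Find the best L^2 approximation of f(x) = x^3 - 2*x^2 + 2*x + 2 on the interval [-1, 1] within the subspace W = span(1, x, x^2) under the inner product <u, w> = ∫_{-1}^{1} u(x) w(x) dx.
g(x) = -2*x^2 + 13*x/5 + 2

The best approximation g ∈ W is the orthogonal projection of f onto W. Writing g = a_0 + a_1 x + a_2 x^2, the coefficients solve the normal equations G · a = b where
  G_{ij} = <φ_i, φ_j> and b_i = <f, φ_i>, with φ_0 = 1, φ_1 = x, φ_2 = x^2.
G =
  [2, 0, 2/3]
  [0, 2/3, 0]
  [2/3, 0, 2/5],
b = (8/3, 26/15, 8/15).
Solving gives a_0 = 2, a_1 = 13/5, a_2 = -2, so
  g(x) = -2*x^2 + 13*x/5 + 2.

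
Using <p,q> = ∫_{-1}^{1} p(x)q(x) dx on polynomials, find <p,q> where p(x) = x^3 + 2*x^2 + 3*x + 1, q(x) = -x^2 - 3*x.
<p,q> = -26/3

Expand the product: p(x)·q(x) = -x^5 - 5*x^4 - 9*x^3 - 10*x^2 - 3*x.
∫_{-1}^{1} of each monomial x^k gives [2/(k+1) if k even, 0 if k odd]. Integrating term-by-term (or equivalently evaluating the antiderivative F(x) = -x^6/6 - x^5 - 9*x^4/4 - 10*x^3/3 - 3*x^2/2 at the endpoints):
  F(1) − F(−1) = -33/4 − (5/12) = -26/3.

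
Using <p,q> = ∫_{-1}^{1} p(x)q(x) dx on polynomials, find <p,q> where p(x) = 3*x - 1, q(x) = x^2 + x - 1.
<p,q> = 10/3

Expand the product: p(x)·q(x) = 3*x^3 + 2*x^2 - 4*x + 1.
∫_{-1}^{1} of each monomial x^k gives [2/(k+1) if k even, 0 if k odd]. Integrating term-by-term (or equivalently evaluating the antiderivative F(x) = 3*x^4/4 + 2*x^3/3 - 2*x^2 + x at the endpoints):
  F(1) − F(−1) = 5/12 − (-35/12) = 10/3.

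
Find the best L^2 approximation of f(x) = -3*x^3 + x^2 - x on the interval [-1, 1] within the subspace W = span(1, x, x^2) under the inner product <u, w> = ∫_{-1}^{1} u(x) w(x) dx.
g(x) = x^2 - 14*x/5

The best approximation g ∈ W is the orthogonal projection of f onto W. Writing g = a_0 + a_1 x + a_2 x^2, the coefficients solve the normal equations G · a = b where
  G_{ij} = <φ_i, φ_j> and b_i = <f, φ_i>, with φ_0 = 1, φ_1 = x, φ_2 = x^2.
G =
  [2, 0, 2/3]
  [0, 2/3, 0]
  [2/3, 0, 2/5],
b = (2/3, -28/15, 2/5).
Solving gives a_0 = 0, a_1 = -14/5, a_2 = 1, so
  g(x) = x^2 - 14*x/5.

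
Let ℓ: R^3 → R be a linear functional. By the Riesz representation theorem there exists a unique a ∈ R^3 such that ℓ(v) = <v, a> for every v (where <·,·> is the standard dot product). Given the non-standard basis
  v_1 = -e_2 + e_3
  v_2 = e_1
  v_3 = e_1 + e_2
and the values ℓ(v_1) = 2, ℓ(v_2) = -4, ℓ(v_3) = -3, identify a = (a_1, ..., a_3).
a = (-4, 1, 3)

Write a = (a_1, ..., a_3) in the standard basis. For each basis vector v_i, ℓ(v_i) = <v_i, a> is a linear equation in the a_j's. Collect the n equations into a matrix system V a = ℓ, where row i of V is v_i (expressed in the standard basis). Since V is invertible (lower-triangular with 1s on the diagonal, up to permutation), solve by back-substitution:
  V =
[[0, -1, 1],
 [1, 0, 0],
 [1, 1, 0]]
  V a = (2, -4, -3)
Solving gives a = (-4, 1, 3).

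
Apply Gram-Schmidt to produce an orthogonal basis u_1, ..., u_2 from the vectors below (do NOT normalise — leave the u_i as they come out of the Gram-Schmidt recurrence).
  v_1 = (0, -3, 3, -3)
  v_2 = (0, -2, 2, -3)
Orthogonal basis:
  u_1 = (0, -3, 3, -3)
  u_2 = (0, 1/3, -1/3, -2/3)

Apply the Gram-Schmidt recurrence
  u_1 = v_1
  u_i = v_i − Σ_{j<i} ((v_i · u_j) / (u_j · u_j)) · u_j.

Step by step this gives:
  u_1 = (0, -3, 3, -3)
  u_2 = (0, 1/3, -1/3, -2/3)

Orthogonality check:
  u_2 · u_1 = 0 (should be 0)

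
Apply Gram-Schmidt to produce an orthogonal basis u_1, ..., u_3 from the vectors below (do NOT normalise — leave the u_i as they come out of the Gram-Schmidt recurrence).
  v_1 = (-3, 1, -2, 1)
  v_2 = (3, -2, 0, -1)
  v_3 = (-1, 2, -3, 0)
Orthogonal basis:
  u_1 = (-3, 1, -2, 1)
  u_2 = (3/5, -6/5, -8/5, -1/5)
  u_3 = (21/22, 58/33, -29/33, -43/66)

Apply the Gram-Schmidt recurrence
  u_1 = v_1
  u_i = v_i − Σ_{j<i} ((v_i · u_j) / (u_j · u_j)) · u_j.

Step by step this gives:
  u_1 = (-3, 1, -2, 1)
  u_2 = (3/5, -6/5, -8/5, -1/5)
  u_3 = (21/22, 58/33, -29/33, -43/66)

Orthogonality check:
  u_2 · u_1 = 0 (should be 0)
  u_3 · u_1 = 0 (should be 0)
  u_3 · u_2 = 0 (should be 0)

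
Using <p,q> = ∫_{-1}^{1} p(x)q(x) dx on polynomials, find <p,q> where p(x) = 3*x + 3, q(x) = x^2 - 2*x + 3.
<p,q> = 16

Expand the product: p(x)·q(x) = 3*x^3 - 3*x^2 + 3*x + 9.
∫_{-1}^{1} of each monomial x^k gives [2/(k+1) if k even, 0 if k odd]. Integrating term-by-term (or equivalently evaluating the antiderivative F(x) = 3*x^4/4 - x^3 + 3*x^2/2 + 9*x at the endpoints):
  F(1) − F(−1) = 41/4 − (-23/4) = 16.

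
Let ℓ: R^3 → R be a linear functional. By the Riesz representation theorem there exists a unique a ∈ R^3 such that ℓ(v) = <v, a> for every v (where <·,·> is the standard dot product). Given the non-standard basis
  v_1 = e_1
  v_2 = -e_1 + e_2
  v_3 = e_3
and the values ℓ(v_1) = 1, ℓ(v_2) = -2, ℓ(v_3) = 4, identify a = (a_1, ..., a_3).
a = (1, -1, 4)

Write a = (a_1, ..., a_3) in the standard basis. For each basis vector v_i, ℓ(v_i) = <v_i, a> is a linear equation in the a_j's. Collect the n equations into a matrix system V a = ℓ, where row i of V is v_i (expressed in the standard basis). Since V is invertible (lower-triangular with 1s on the diagonal, up to permutation), solve by back-substitution:
  V =
[[1, 0, 0],
 [-1, 1, 0],
 [0, 0, 1]]
  V a = (1, -2, 4)
Solving gives a = (1, -1, 4).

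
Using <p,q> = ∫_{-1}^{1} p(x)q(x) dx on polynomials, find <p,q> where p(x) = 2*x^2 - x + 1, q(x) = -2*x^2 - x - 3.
<p,q> = -184/15

Expand the product: p(x)·q(x) = -4*x^4 - 7*x^2 + 2*x - 3.
∫_{-1}^{1} of each monomial x^k gives [2/(k+1) if k even, 0 if k odd]. Integrating term-by-term (or equivalently evaluating the antiderivative F(x) = -4*x^5/5 - 7*x^3/3 + x^2 - 3*x at the endpoints):
  F(1) − F(−1) = -77/15 − (107/15) = -184/15.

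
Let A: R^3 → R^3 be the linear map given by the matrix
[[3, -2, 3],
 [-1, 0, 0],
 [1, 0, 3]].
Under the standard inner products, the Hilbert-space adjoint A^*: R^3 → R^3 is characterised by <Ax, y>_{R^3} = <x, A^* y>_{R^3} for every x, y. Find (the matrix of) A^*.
A^* = A^T =
[[3, -1, 1],
 [-2, 0, 0],
 [3, 0, 3]]

For real matrices with standard dot products, the defining identity <Ax, y> = <x, A^* y> gives (Ax)^T y = x^T (A^*) y, i.e. x^T A^T y = x^T (A^*) y. Since this holds for all x, y, we must have A^* = A^T. Therefore
A^* =
[[3, -1, 1],
 [-2, 0, 0],
 [3, 0, 3]].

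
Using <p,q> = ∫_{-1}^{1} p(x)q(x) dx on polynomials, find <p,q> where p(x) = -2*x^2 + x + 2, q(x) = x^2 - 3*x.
<p,q> = -22/15

Expand the product: p(x)·q(x) = -2*x^4 + 7*x^3 - x^2 - 6*x.
∫_{-1}^{1} of each monomial x^k gives [2/(k+1) if k even, 0 if k odd]. Integrating term-by-term (or equivalently evaluating the antiderivative F(x) = -2*x^5/5 + 7*x^4/4 - x^3/3 - 3*x^2 at the endpoints):
  F(1) − F(−1) = -119/60 − (-31/60) = -22/15.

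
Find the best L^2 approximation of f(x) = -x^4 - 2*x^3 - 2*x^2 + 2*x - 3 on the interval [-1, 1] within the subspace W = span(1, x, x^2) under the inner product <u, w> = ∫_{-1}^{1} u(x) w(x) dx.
g(x) = -20*x^2/7 + 4*x/5 - 102/35

The best approximation g ∈ W is the orthogonal projection of f onto W. Writing g = a_0 + a_1 x + a_2 x^2, the coefficients solve the normal equations G · a = b where
  G_{ij} = <φ_i, φ_j> and b_i = <f, φ_i>, with φ_0 = 1, φ_1 = x, φ_2 = x^2.
G =
  [2, 0, 2/3]
  [0, 2/3, 0]
  [2/3, 0, 2/5],
b = (-116/15, 8/15, -108/35).
Solving gives a_0 = -102/35, a_1 = 4/5, a_2 = -20/7, so
  g(x) = -20*x^2/7 + 4*x/5 - 102/35.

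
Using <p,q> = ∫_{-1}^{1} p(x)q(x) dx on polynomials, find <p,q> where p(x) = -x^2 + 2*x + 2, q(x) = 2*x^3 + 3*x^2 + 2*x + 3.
<p,q> = 256/15

Expand the product: p(x)·q(x) = -2*x^5 + x^4 + 8*x^3 + 7*x^2 + 10*x + 6.
∫_{-1}^{1} of each monomial x^k gives [2/(k+1) if k even, 0 if k odd]. Integrating term-by-term (or equivalently evaluating the antiderivative F(x) = -x^6/3 + x^5/5 + 2*x^4 + 7*x^3/3 + 5*x^2 + 6*x at the endpoints):
  F(1) − F(−1) = 76/5 − (-28/15) = 256/15.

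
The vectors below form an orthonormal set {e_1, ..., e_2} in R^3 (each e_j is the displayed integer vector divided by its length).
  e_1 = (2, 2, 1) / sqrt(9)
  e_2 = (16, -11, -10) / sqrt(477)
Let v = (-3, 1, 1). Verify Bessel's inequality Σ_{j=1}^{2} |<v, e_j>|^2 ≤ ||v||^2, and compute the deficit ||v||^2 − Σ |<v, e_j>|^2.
Σ |<v, e_j>|^2 = 582/53; ||v||^2 = 11; deficit = 1/53

Write each e_j = u_j / sqrt(<u_j, u_j>) where u_j is the displayed integer vector. Then <v, e_j> = <v, u_j> / sqrt(<u_j, u_j>), so |<v, e_j>|^2 = <v, u_j>^2 / <u_j, u_j>.
Coefficients: <v, e_1> = -3/sqrt(9), <v, e_2> = -69/sqrt(477).
Square and sum: Σ |<v, e_j>|^2 = 582/53.
Compute ||v||^2 = v·v = 11.
Deficit = 11 − 582/53 = 1/53 ≥ 0, confirming Bessel's inequality. (The deficit equals ||v − Σ <v,e_j> e_j||^2, the squared distance from v to span{e_j}.)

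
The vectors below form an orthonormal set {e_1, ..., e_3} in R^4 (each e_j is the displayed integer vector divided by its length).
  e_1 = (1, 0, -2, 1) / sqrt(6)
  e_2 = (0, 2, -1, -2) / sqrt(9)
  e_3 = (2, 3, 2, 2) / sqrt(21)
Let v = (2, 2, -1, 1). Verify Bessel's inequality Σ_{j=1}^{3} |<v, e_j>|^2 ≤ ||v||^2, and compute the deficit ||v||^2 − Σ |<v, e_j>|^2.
Σ |<v, e_j>|^2 = 139/14; ||v||^2 = 10; deficit = 1/14

Write each e_j = u_j / sqrt(<u_j, u_j>) where u_j is the displayed integer vector. Then <v, e_j> = <v, u_j> / sqrt(<u_j, u_j>), so |<v, e_j>|^2 = <v, u_j>^2 / <u_j, u_j>.
Coefficients: <v, e_1> = 5/sqrt(6), <v, e_2> = 3/sqrt(9), <v, e_3> = 10/sqrt(21).
Square and sum: Σ |<v, e_j>|^2 = 139/14.
Compute ||v||^2 = v·v = 10.
Deficit = 10 − 139/14 = 1/14 ≥ 0, confirming Bessel's inequality. (The deficit equals ||v − Σ <v,e_j> e_j||^2, the squared distance from v to span{e_j}.)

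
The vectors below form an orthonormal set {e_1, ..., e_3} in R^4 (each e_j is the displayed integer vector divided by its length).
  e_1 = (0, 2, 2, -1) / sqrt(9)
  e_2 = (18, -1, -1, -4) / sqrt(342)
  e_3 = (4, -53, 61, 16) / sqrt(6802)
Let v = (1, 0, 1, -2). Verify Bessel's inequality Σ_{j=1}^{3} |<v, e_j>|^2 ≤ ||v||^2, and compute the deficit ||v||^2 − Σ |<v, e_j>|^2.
Σ |<v, e_j>|^2 = 674/179; ||v||^2 = 6; deficit = 400/179

Write each e_j = u_j / sqrt(<u_j, u_j>) where u_j is the displayed integer vector. Then <v, e_j> = <v, u_j> / sqrt(<u_j, u_j>), so |<v, e_j>|^2 = <v, u_j>^2 / <u_j, u_j>.
Coefficients: <v, e_1> = 4/sqrt(9), <v, e_2> = 25/sqrt(342), <v, e_3> = 33/sqrt(6802).
Square and sum: Σ |<v, e_j>|^2 = 674/179.
Compute ||v||^2 = v·v = 6.
Deficit = 6 − 674/179 = 400/179 ≥ 0, confirming Bessel's inequality. (The deficit equals ||v − Σ <v,e_j> e_j||^2, the squared distance from v to span{e_j}.)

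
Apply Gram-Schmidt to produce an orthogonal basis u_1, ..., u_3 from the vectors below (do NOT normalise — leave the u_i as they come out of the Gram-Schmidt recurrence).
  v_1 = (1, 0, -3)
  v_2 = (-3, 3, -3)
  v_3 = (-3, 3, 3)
Orthogonal basis:
  u_1 = (1, 0, -3)
  u_2 = (-18/5, 3, -6/5)
  u_3 = (9/13, 12/13, 3/13)

Apply the Gram-Schmidt recurrence
  u_1 = v_1
  u_i = v_i − Σ_{j<i} ((v_i · u_j) / (u_j · u_j)) · u_j.

Step by step this gives:
  u_1 = (1, 0, -3)
  u_2 = (-18/5, 3, -6/5)
  u_3 = (9/13, 12/13, 3/13)

Orthogonality check:
  u_2 · u_1 = 0 (should be 0)
  u_3 · u_1 = 0 (should be 0)
  u_3 · u_2 = 0 (should be 0)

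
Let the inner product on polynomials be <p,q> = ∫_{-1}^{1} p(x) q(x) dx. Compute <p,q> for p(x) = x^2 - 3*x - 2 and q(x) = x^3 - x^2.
<p,q> = -4/15

Expand the product: p(x)·q(x) = x^5 - 4*x^4 + x^3 + 2*x^2.
∫_{-1}^{1} of each monomial x^k gives [2/(k+1) if k even, 0 if k odd]. Integrating term-by-term (or equivalently evaluating the antiderivative F(x) = x^6/6 - 4*x^5/5 + x^4/4 + 2*x^3/3 at the endpoints):
  F(1) − F(−1) = 17/60 − (11/20) = -4/15.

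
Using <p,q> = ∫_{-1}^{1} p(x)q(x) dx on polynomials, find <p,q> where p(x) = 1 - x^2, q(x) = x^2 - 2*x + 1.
<p,q> = 8/5

Expand the product: p(x)·q(x) = -x^4 + 2*x^3 - 2*x + 1.
∫_{-1}^{1} of each monomial x^k gives [2/(k+1) if k even, 0 if k odd]. Integrating term-by-term (or equivalently evaluating the antiderivative F(x) = -x^5/5 + x^4/2 - x^2 + x at the endpoints):
  F(1) − F(−1) = 3/10 − (-13/10) = 8/5.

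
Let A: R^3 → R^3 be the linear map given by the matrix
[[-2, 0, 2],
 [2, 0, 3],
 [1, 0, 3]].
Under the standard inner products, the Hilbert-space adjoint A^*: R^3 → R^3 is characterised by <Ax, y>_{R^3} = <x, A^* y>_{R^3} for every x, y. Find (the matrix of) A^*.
A^* = A^T =
[[-2, 2, 1],
 [0, 0, 0],
 [2, 3, 3]]

For real matrices with standard dot products, the defining identity <Ax, y> = <x, A^* y> gives (Ax)^T y = x^T (A^*) y, i.e. x^T A^T y = x^T (A^*) y. Since this holds for all x, y, we must have A^* = A^T. Therefore
A^* =
[[-2, 2, 1],
 [0, 0, 0],
 [2, 3, 3]].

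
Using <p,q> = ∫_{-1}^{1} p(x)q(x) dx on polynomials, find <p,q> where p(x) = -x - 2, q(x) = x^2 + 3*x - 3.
<p,q> = 26/3

Expand the product: p(x)·q(x) = -x^3 - 5*x^2 - 3*x + 6.
∫_{-1}^{1} of each monomial x^k gives [2/(k+1) if k even, 0 if k odd]. Integrating term-by-term (or equivalently evaluating the antiderivative F(x) = -x^4/4 - 5*x^3/3 - 3*x^2/2 + 6*x at the endpoints):
  F(1) − F(−1) = 31/12 − (-73/12) = 26/3.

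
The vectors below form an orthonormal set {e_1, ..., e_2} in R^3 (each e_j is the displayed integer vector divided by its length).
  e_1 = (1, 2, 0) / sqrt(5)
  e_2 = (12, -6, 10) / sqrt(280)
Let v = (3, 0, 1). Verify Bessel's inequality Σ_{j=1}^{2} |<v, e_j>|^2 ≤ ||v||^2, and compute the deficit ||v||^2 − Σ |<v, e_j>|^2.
Σ |<v, e_j>|^2 = 131/14; ||v||^2 = 10; deficit = 9/14

Write each e_j = u_j / sqrt(<u_j, u_j>) where u_j is the displayed integer vector. Then <v, e_j> = <v, u_j> / sqrt(<u_j, u_j>), so |<v, e_j>|^2 = <v, u_j>^2 / <u_j, u_j>.
Coefficients: <v, e_1> = 3/sqrt(5), <v, e_2> = 46/sqrt(280).
Square and sum: Σ |<v, e_j>|^2 = 131/14.
Compute ||v||^2 = v·v = 10.
Deficit = 10 − 131/14 = 9/14 ≥ 0, confirming Bessel's inequality. (The deficit equals ||v − Σ <v,e_j> e_j||^2, the squared distance from v to span{e_j}.)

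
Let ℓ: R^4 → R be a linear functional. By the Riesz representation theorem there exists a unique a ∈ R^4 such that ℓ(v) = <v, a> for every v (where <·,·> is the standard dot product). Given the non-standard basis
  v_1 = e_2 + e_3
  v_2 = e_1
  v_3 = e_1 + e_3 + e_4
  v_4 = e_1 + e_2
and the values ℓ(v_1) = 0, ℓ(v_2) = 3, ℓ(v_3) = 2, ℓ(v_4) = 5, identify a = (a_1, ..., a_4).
a = (3, 2, -2, 1)

Write a = (a_1, ..., a_4) in the standard basis. For each basis vector v_i, ℓ(v_i) = <v_i, a> is a linear equation in the a_j's. Collect the n equations into a matrix system V a = ℓ, where row i of V is v_i (expressed in the standard basis). Since V is invertible (lower-triangular with 1s on the diagonal, up to permutation), solve by back-substitution:
  V =
[[0, 1, 1, 0],
 [1, 0, 0, 0],
 [1, 0, 1, 1],
 [1, 1, 0, 0]]
  V a = (0, 3, 2, 5)
Solving gives a = (3, 2, -2, 1).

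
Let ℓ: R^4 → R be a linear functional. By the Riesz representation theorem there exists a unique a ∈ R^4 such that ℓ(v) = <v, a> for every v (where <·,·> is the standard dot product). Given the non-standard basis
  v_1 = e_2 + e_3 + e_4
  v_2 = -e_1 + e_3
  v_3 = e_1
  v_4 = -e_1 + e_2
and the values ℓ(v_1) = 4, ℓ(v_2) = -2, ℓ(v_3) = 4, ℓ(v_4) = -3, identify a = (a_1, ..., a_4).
a = (4, 1, 2, 1)

Write a = (a_1, ..., a_4) in the standard basis. For each basis vector v_i, ℓ(v_i) = <v_i, a> is a linear equation in the a_j's. Collect the n equations into a matrix system V a = ℓ, where row i of V is v_i (expressed in the standard basis). Since V is invertible (lower-triangular with 1s on the diagonal, up to permutation), solve by back-substitution:
  V =
[[0, 1, 1, 1],
 [-1, 0, 1, 0],
 [1, 0, 0, 0],
 [-1, 1, 0, 0]]
  V a = (4, -2, 4, -3)
Solving gives a = (4, 1, 2, 1).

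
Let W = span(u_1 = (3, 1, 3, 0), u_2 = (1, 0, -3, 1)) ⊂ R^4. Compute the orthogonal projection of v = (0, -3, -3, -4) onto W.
proj_W(v) = (-283/173, -102/173, -375/173, 23/173)

Set up U = [u_1 | ... | u_2] ∈ R^(4×2). The projector onto W = col(U) is P = U (U^T U)^(-1) U^T.
Compute U^T U =
  [19, -6]
  [-6, 11],
and U^T v = (-12, 5).
Solve U^T U · c = U^T v for the coefficients: c = (-102/173, 23/173). The projection is proj_W(v) = U c.
Check: (v - proj_W(v)) · u_1 = 0  (should be 0).
Check: (v - proj_W(v)) · u_2 = 0  (should be 0).
Result: proj_W(v) = (-283/173, -102/173, -375/173, 23/173).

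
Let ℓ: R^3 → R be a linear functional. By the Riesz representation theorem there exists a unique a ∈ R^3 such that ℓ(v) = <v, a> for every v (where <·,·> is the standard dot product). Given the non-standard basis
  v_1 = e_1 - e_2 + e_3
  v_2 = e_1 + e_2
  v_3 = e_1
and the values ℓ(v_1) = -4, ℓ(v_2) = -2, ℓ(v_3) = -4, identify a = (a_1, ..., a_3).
a = (-4, 2, 2)

Write a = (a_1, ..., a_3) in the standard basis. For each basis vector v_i, ℓ(v_i) = <v_i, a> is a linear equation in the a_j's. Collect the n equations into a matrix system V a = ℓ, where row i of V is v_i (expressed in the standard basis). Since V is invertible (lower-triangular with 1s on the diagonal, up to permutation), solve by back-substitution:
  V =
[[1, -1, 1],
 [1, 1, 0],
 [1, 0, 0]]
  V a = (-4, -2, -4)
Solving gives a = (-4, 2, 2).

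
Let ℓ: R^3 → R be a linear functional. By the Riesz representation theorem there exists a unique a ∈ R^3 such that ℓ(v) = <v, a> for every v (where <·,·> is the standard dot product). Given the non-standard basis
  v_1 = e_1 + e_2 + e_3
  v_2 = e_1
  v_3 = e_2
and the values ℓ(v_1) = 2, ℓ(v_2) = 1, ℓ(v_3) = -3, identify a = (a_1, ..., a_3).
a = (1, -3, 4)

Write a = (a_1, ..., a_3) in the standard basis. For each basis vector v_i, ℓ(v_i) = <v_i, a> is a linear equation in the a_j's. Collect the n equations into a matrix system V a = ℓ, where row i of V is v_i (expressed in the standard basis). Since V is invertible (lower-triangular with 1s on the diagonal, up to permutation), solve by back-substitution:
  V =
[[1, 1, 1],
 [1, 0, 0],
 [0, 1, 0]]
  V a = (2, 1, -3)
Solving gives a = (1, -3, 4).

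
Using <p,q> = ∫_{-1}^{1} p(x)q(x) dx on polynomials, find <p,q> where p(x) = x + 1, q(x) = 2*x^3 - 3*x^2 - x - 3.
<p,q> = -118/15

Expand the product: p(x)·q(x) = 2*x^4 - x^3 - 4*x^2 - 4*x - 3.
∫_{-1}^{1} of each monomial x^k gives [2/(k+1) if k even, 0 if k odd]. Integrating term-by-term (or equivalently evaluating the antiderivative F(x) = 2*x^5/5 - x^4/4 - 4*x^3/3 - 2*x^2 - 3*x at the endpoints):
  F(1) − F(−1) = -371/60 − (101/60) = -118/15.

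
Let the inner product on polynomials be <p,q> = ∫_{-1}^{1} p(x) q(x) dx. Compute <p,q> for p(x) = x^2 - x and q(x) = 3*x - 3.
<p,q> = -4

Expand the product: p(x)·q(x) = 3*x^3 - 6*x^2 + 3*x.
∫_{-1}^{1} of each monomial x^k gives [2/(k+1) if k even, 0 if k odd]. Integrating term-by-term (or equivalently evaluating the antiderivative F(x) = 3*x^4/4 - 2*x^3 + 3*x^2/2 at the endpoints):
  F(1) − F(−1) = 1/4 − (17/4) = -4.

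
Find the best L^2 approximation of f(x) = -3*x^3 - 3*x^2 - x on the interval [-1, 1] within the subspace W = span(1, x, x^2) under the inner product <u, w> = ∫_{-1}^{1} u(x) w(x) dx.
g(x) = -3*x^2 - 14*x/5

The best approximation g ∈ W is the orthogonal projection of f onto W. Writing g = a_0 + a_1 x + a_2 x^2, the coefficients solve the normal equations G · a = b where
  G_{ij} = <φ_i, φ_j> and b_i = <f, φ_i>, with φ_0 = 1, φ_1 = x, φ_2 = x^2.
G =
  [2, 0, 2/3]
  [0, 2/3, 0]
  [2/3, 0, 2/5],
b = (-2, -28/15, -6/5).
Solving gives a_0 = 0, a_1 = -14/5, a_2 = -3, so
  g(x) = -3*x^2 - 14*x/5.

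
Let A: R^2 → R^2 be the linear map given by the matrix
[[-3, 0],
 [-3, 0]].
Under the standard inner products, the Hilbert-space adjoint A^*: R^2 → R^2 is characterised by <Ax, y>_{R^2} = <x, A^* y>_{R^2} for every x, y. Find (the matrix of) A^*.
A^* = A^T =
[[-3, -3],
 [0, 0]]

For real matrices with standard dot products, the defining identity <Ax, y> = <x, A^* y> gives (Ax)^T y = x^T (A^*) y, i.e. x^T A^T y = x^T (A^*) y. Since this holds for all x, y, we must have A^* = A^T. Therefore
A^* =
[[-3, -3],
 [0, 0]].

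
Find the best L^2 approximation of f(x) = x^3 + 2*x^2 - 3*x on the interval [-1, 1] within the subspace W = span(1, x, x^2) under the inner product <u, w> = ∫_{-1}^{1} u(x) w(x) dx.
g(x) = 2*x^2 - 12*x/5

The best approximation g ∈ W is the orthogonal projection of f onto W. Writing g = a_0 + a_1 x + a_2 x^2, the coefficients solve the normal equations G · a = b where
  G_{ij} = <φ_i, φ_j> and b_i = <f, φ_i>, with φ_0 = 1, φ_1 = x, φ_2 = x^2.
G =
  [2, 0, 2/3]
  [0, 2/3, 0]
  [2/3, 0, 2/5],
b = (4/3, -8/5, 4/5).
Solving gives a_0 = 0, a_1 = -12/5, a_2 = 2, so
  g(x) = 2*x^2 - 12*x/5.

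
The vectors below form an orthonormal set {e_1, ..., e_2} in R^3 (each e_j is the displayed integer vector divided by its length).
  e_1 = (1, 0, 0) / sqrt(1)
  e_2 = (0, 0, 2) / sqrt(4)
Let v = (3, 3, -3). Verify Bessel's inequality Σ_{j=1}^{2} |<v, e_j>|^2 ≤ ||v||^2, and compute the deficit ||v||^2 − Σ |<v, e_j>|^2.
Σ |<v, e_j>|^2 = 18; ||v||^2 = 27; deficit = 9

Write each e_j = u_j / sqrt(<u_j, u_j>) where u_j is the displayed integer vector. Then <v, e_j> = <v, u_j> / sqrt(<u_j, u_j>), so |<v, e_j>|^2 = <v, u_j>^2 / <u_j, u_j>.
Coefficients: <v, e_1> = 3/sqrt(1), <v, e_2> = -6/sqrt(4).
Square and sum: Σ |<v, e_j>|^2 = 18.
Compute ||v||^2 = v·v = 27.
Deficit = 27 − 18 = 9 ≥ 0, confirming Bessel's inequality. (The deficit equals ||v − Σ <v,e_j> e_j||^2, the squared distance from v to span{e_j}.)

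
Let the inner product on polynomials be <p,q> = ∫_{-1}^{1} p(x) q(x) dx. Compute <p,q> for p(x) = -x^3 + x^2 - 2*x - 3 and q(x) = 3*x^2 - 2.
<p,q> = 88/15

Expand the product: p(x)·q(x) = -3*x^5 + 3*x^4 - 4*x^3 - 11*x^2 + 4*x + 6.
∫_{-1}^{1} of each monomial x^k gives [2/(k+1) if k even, 0 if k odd]. Integrating term-by-term (or equivalently evaluating the antiderivative F(x) = -x^6/2 + 3*x^5/5 - x^4 - 11*x^3/3 + 2*x^2 + 6*x at the endpoints):
  F(1) − F(−1) = 103/30 − (-73/30) = 88/15.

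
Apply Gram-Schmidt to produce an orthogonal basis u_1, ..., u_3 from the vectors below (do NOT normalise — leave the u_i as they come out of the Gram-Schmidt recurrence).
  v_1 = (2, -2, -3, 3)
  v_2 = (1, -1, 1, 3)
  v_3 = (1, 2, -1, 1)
Orthogonal basis:
  u_1 = (2, -2, -3, 3)
  u_2 = (3/13, -3/13, 28/13, 24/13)
  u_3 = (75/106, 243/106, -21/53, 35/53)

Apply the Gram-Schmidt recurrence
  u_1 = v_1
  u_i = v_i − Σ_{j<i} ((v_i · u_j) / (u_j · u_j)) · u_j.

Step by step this gives:
  u_1 = (2, -2, -3, 3)
  u_2 = (3/13, -3/13, 28/13, 24/13)
  u_3 = (75/106, 243/106, -21/53, 35/53)

Orthogonality check:
  u_2 · u_1 = 0 (should be 0)
  u_3 · u_1 = 0 (should be 0)
  u_3 · u_2 = 0 (should be 0)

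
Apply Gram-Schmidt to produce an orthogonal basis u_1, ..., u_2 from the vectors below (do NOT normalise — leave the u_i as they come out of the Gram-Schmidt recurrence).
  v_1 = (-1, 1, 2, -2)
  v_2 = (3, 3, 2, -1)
Orthogonal basis:
  u_1 = (-1, 1, 2, -2)
  u_2 = (18/5, 12/5, 4/5, 1/5)

Apply the Gram-Schmidt recurrence
  u_1 = v_1
  u_i = v_i − Σ_{j<i} ((v_i · u_j) / (u_j · u_j)) · u_j.

Step by step this gives:
  u_1 = (-1, 1, 2, -2)
  u_2 = (18/5, 12/5, 4/5, 1/5)

Orthogonality check:
  u_2 · u_1 = 0 (should be 0)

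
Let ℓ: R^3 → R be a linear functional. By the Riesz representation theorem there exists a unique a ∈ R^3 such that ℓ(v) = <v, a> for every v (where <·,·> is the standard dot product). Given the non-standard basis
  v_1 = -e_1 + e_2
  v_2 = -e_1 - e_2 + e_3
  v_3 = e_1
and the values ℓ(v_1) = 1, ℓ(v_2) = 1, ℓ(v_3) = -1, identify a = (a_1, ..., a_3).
a = (-1, 0, 0)

Write a = (a_1, ..., a_3) in the standard basis. For each basis vector v_i, ℓ(v_i) = <v_i, a> is a linear equation in the a_j's. Collect the n equations into a matrix system V a = ℓ, where row i of V is v_i (expressed in the standard basis). Since V is invertible (lower-triangular with 1s on the diagonal, up to permutation), solve by back-substitution:
  V =
[[-1, 1, 0],
 [-1, -1, 1],
 [1, 0, 0]]
  V a = (1, 1, -1)
Solving gives a = (-1, 0, 0).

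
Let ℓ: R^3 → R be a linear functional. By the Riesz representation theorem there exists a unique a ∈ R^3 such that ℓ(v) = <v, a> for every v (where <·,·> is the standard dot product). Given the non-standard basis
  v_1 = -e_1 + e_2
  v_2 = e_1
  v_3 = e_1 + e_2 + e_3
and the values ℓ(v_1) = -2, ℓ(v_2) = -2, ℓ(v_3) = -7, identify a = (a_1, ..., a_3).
a = (-2, -4, -1)

Write a = (a_1, ..., a_3) in the standard basis. For each basis vector v_i, ℓ(v_i) = <v_i, a> is a linear equation in the a_j's. Collect the n equations into a matrix system V a = ℓ, where row i of V is v_i (expressed in the standard basis). Since V is invertible (lower-triangular with 1s on the diagonal, up to permutation), solve by back-substitution:
  V =
[[-1, 1, 0],
 [1, 0, 0],
 [1, 1, 1]]
  V a = (-2, -2, -7)
Solving gives a = (-2, -4, -1).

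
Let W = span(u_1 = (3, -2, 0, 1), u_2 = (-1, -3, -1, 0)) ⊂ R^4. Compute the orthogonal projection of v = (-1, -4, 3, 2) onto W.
proj_W(v) = (22/145, -451/145, -119/145, 47/145)

Set up U = [u_1 | ... | u_2] ∈ R^(4×2). The projector onto W = col(U) is P = U (U^T U)^(-1) U^T.
Compute U^T U =
  [14, 3]
  [3, 11],
and U^T v = (7, 10).
Solve U^T U · c = U^T v for the coefficients: c = (47/145, 119/145). The projection is proj_W(v) = U c.
Check: (v - proj_W(v)) · u_1 = 0  (should be 0).
Check: (v - proj_W(v)) · u_2 = 0  (should be 0).
Result: proj_W(v) = (22/145, -451/145, -119/145, 47/145).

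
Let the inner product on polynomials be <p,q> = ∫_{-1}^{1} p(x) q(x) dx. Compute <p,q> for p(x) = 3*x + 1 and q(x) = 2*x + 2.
<p,q> = 8

Expand the product: p(x)·q(x) = 6*x^2 + 8*x + 2.
∫_{-1}^{1} of each monomial x^k gives [2/(k+1) if k even, 0 if k odd]. Integrating term-by-term (or equivalently evaluating the antiderivative F(x) = 2*x^3 + 4*x^2 + 2*x at the endpoints):
  F(1) − F(−1) = 8 − (0) = 8.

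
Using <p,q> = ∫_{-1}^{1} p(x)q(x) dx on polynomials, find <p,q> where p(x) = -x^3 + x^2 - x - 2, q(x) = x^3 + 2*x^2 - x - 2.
<p,q> = 544/105

Expand the product: p(x)·q(x) = -x^6 - x^5 + 2*x^4 - 3*x^3 - 5*x^2 + 4*x + 4.
∫_{-1}^{1} of each monomial x^k gives [2/(k+1) if k even, 0 if k odd]. Integrating term-by-term (or equivalently evaluating the antiderivative F(x) = -x^7/7 - x^6/6 + 2*x^5/5 - 3*x^4/4 - 5*x^3/3 + 2*x^2 + 4*x at the endpoints):
  F(1) − F(−1) = 1543/420 − (-211/140) = 544/105.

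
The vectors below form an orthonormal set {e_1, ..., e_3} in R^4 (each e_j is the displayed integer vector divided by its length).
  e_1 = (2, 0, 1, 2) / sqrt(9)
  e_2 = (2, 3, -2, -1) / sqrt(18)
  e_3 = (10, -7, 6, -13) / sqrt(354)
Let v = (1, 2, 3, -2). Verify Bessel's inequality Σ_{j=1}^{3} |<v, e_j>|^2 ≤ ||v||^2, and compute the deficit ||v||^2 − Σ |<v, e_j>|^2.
Σ |<v, e_j>|^2 = 977/177; ||v||^2 = 18; deficit = 2209/177

Write each e_j = u_j / sqrt(<u_j, u_j>) where u_j is the displayed integer vector. Then <v, e_j> = <v, u_j> / sqrt(<u_j, u_j>), so |<v, e_j>|^2 = <v, u_j>^2 / <u_j, u_j>.
Coefficients: <v, e_1> = 1/sqrt(9), <v, e_2> = 4/sqrt(18), <v, e_3> = 40/sqrt(354).
Square and sum: Σ |<v, e_j>|^2 = 977/177.
Compute ||v||^2 = v·v = 18.
Deficit = 18 − 977/177 = 2209/177 ≥ 0, confirming Bessel's inequality. (The deficit equals ||v − Σ <v,e_j> e_j||^2, the squared distance from v to span{e_j}.)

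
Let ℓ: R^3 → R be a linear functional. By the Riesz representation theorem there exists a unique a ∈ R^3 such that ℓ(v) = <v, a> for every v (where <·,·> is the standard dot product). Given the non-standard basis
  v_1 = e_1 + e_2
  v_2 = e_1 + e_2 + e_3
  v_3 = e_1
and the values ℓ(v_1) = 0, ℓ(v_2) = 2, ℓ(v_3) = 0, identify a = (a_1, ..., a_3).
a = (0, 0, 2)

Write a = (a_1, ..., a_3) in the standard basis. For each basis vector v_i, ℓ(v_i) = <v_i, a> is a linear equation in the a_j's. Collect the n equations into a matrix system V a = ℓ, where row i of V is v_i (expressed in the standard basis). Since V is invertible (lower-triangular with 1s on the diagonal, up to permutation), solve by back-substitution:
  V =
[[1, 1, 0],
 [1, 1, 1],
 [1, 0, 0]]
  V a = (0, 2, 0)
Solving gives a = (0, 0, 2).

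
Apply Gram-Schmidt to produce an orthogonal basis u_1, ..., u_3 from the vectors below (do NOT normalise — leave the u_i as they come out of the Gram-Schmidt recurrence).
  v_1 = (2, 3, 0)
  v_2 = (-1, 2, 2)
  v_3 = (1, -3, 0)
Orthogonal basis:
  u_1 = (2, 3, 0)
  u_2 = (-21/13, 14/13, 2)
  u_3 = (108/101, -72/101, 126/101)

Apply the Gram-Schmidt recurrence
  u_1 = v_1
  u_i = v_i − Σ_{j<i} ((v_i · u_j) / (u_j · u_j)) · u_j.

Step by step this gives:
  u_1 = (2, 3, 0)
  u_2 = (-21/13, 14/13, 2)
  u_3 = (108/101, -72/101, 126/101)

Orthogonality check:
  u_2 · u_1 = 0 (should be 0)
  u_3 · u_1 = 0 (should be 0)
  u_3 · u_2 = 0 (should be 0)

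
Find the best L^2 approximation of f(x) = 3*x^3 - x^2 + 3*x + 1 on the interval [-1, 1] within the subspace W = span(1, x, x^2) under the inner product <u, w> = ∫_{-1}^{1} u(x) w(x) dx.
g(x) = -x^2 + 24*x/5 + 1

The best approximation g ∈ W is the orthogonal projection of f onto W. Writing g = a_0 + a_1 x + a_2 x^2, the coefficients solve the normal equations G · a = b where
  G_{ij} = <φ_i, φ_j> and b_i = <f, φ_i>, with φ_0 = 1, φ_1 = x, φ_2 = x^2.
G =
  [2, 0, 2/3]
  [0, 2/3, 0]
  [2/3, 0, 2/5],
b = (4/3, 16/5, 4/15).
Solving gives a_0 = 1, a_1 = 24/5, a_2 = -1, so
  g(x) = -x^2 + 24*x/5 + 1.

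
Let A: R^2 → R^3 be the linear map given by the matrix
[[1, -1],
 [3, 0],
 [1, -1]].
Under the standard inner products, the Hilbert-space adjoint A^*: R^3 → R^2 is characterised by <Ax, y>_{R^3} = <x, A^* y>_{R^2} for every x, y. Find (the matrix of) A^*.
A^* = A^T =
[[1, 3, 1],
 [-1, 0, -1]]

For real matrices with standard dot products, the defining identity <Ax, y> = <x, A^* y> gives (Ax)^T y = x^T (A^*) y, i.e. x^T A^T y = x^T (A^*) y. Since this holds for all x, y, we must have A^* = A^T. Therefore
A^* =
[[1, 3, 1],
 [-1, 0, -1]].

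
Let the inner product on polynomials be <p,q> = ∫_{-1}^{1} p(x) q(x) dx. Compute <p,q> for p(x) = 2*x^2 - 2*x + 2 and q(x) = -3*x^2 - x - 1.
<p,q> = -52/5

Expand the product: p(x)·q(x) = -6*x^4 + 4*x^3 - 6*x^2 - 2.
∫_{-1}^{1} of each monomial x^k gives [2/(k+1) if k even, 0 if k odd]. Integrating term-by-term (or equivalently evaluating the antiderivative F(x) = -6*x^5/5 + x^4 - 2*x^3 - 2*x at the endpoints):
  F(1) − F(−1) = -21/5 − (31/5) = -52/5.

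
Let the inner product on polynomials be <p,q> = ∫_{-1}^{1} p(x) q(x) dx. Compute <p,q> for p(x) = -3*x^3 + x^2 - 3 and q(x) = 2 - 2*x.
<p,q> = -124/15

Expand the product: p(x)·q(x) = 6*x^4 - 8*x^3 + 2*x^2 + 6*x - 6.
∫_{-1}^{1} of each monomial x^k gives [2/(k+1) if k even, 0 if k odd]. Integrating term-by-term (or equivalently evaluating the antiderivative F(x) = 6*x^5/5 - 2*x^4 + 2*x^3/3 + 3*x^2 - 6*x at the endpoints):
  F(1) − F(−1) = -47/15 − (77/15) = -124/15.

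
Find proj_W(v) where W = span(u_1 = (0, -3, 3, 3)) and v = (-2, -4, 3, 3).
proj_W(v) = (0, -10/3, 10/3, 10/3)

Set up U = [u_1 | ... | u_1] ∈ R^(4×1). The projector onto W = col(U) is P = U (U^T U)^(-1) U^T.
Compute U^T U =
  [27],
and U^T v = (30).
Solve U^T U · c = U^T v for the coefficients: c = (10/9). The projection is proj_W(v) = U c.
Check: (v - proj_W(v)) · u_1 = 0  (should be 0).
Result: proj_W(v) = (0, -10/3, 10/3, 10/3).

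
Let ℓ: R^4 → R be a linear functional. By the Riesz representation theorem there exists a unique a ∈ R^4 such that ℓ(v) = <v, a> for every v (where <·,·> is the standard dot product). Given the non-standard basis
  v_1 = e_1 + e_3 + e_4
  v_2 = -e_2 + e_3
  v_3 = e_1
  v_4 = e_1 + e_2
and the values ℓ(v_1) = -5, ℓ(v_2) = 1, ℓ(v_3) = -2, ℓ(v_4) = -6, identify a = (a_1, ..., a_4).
a = (-2, -4, -3, 0)

Write a = (a_1, ..., a_4) in the standard basis. For each basis vector v_i, ℓ(v_i) = <v_i, a> is a linear equation in the a_j's. Collect the n equations into a matrix system V a = ℓ, where row i of V is v_i (expressed in the standard basis). Since V is invertible (lower-triangular with 1s on the diagonal, up to permutation), solve by back-substitution:
  V =
[[1, 0, 1, 1],
 [0, -1, 1, 0],
 [1, 0, 0, 0],
 [1, 1, 0, 0]]
  V a = (-5, 1, -2, -6)
Solving gives a = (-2, -4, -3, 0).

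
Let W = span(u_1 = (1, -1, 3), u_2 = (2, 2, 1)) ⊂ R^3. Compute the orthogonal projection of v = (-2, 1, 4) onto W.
proj_W(v) = (13/18, -17/18, 22/9)

Set up U = [u_1 | ... | u_2] ∈ R^(3×2). The projector onto W = col(U) is P = U (U^T U)^(-1) U^T.
Compute U^T U =
  [11, 3]
  [3, 9],
and U^T v = (9, 2).
Solve U^T U · c = U^T v for the coefficients: c = (5/6, -1/18). The projection is proj_W(v) = U c.
Check: (v - proj_W(v)) · u_1 = 0  (should be 0).
Check: (v - proj_W(v)) · u_2 = 0  (should be 0).
Result: proj_W(v) = (13/18, -17/18, 22/9).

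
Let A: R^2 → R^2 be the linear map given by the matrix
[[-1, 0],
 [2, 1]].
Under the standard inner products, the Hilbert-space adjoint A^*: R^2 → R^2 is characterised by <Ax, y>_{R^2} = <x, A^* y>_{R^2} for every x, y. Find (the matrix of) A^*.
A^* = A^T =
[[-1, 2],
 [0, 1]]

For real matrices with standard dot products, the defining identity <Ax, y> = <x, A^* y> gives (Ax)^T y = x^T (A^*) y, i.e. x^T A^T y = x^T (A^*) y. Since this holds for all x, y, we must have A^* = A^T. Therefore
A^* =
[[-1, 2],
 [0, 1]].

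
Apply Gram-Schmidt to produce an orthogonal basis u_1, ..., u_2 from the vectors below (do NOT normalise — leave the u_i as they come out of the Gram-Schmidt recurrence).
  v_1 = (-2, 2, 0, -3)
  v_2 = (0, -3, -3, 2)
Orthogonal basis:
  u_1 = (-2, 2, 0, -3)
  u_2 = (-24/17, -27/17, -3, -2/17)

Apply the Gram-Schmidt recurrence
  u_1 = v_1
  u_i = v_i − Σ_{j<i} ((v_i · u_j) / (u_j · u_j)) · u_j.

Step by step this gives:
  u_1 = (-2, 2, 0, -3)
  u_2 = (-24/17, -27/17, -3, -2/17)

Orthogonality check:
  u_2 · u_1 = 0 (should be 0)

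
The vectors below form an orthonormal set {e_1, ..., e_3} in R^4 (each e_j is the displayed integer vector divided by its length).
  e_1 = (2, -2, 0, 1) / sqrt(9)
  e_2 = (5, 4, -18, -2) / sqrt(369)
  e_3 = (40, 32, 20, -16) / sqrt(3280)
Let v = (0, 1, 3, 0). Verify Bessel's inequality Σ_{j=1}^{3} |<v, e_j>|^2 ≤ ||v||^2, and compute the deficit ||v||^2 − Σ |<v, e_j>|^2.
Σ |<v, e_j>|^2 = 49/5; ||v||^2 = 10; deficit = 1/5

Write each e_j = u_j / sqrt(<u_j, u_j>) where u_j is the displayed integer vector. Then <v, e_j> = <v, u_j> / sqrt(<u_j, u_j>), so |<v, e_j>|^2 = <v, u_j>^2 / <u_j, u_j>.
Coefficients: <v, e_1> = -2/sqrt(9), <v, e_2> = -50/sqrt(369), <v, e_3> = 92/sqrt(3280).
Square and sum: Σ |<v, e_j>|^2 = 49/5.
Compute ||v||^2 = v·v = 10.
Deficit = 10 − 49/5 = 1/5 ≥ 0, confirming Bessel's inequality. (The deficit equals ||v − Σ <v,e_j> e_j||^2, the squared distance from v to span{e_j}.)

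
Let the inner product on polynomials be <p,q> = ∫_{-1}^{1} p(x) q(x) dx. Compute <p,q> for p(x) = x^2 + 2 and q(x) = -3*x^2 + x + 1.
<p,q> = -8/15

Expand the product: p(x)·q(x) = -3*x^4 + x^3 - 5*x^2 + 2*x + 2.
∫_{-1}^{1} of each monomial x^k gives [2/(k+1) if k even, 0 if k odd]. Integrating term-by-term (or equivalently evaluating the antiderivative F(x) = -3*x^5/5 + x^4/4 - 5*x^3/3 + x^2 + 2*x at the endpoints):
  F(1) − F(−1) = 59/60 − (91/60) = -8/15.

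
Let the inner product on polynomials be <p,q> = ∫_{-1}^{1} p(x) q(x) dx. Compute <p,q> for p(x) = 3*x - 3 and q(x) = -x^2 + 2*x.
<p,q> = 6

Expand the product: p(x)·q(x) = -3*x^3 + 9*x^2 - 6*x.
∫_{-1}^{1} of each monomial x^k gives [2/(k+1) if k even, 0 if k odd]. Integrating term-by-term (or equivalently evaluating the antiderivative F(x) = -3*x^4/4 + 3*x^3 - 3*x^2 at the endpoints):
  F(1) − F(−1) = -3/4 − (-27/4) = 6.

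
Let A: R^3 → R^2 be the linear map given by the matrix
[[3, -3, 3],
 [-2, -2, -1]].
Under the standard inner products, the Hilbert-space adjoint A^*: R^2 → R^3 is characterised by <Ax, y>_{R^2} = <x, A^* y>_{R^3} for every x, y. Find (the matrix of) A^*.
A^* = A^T =
[[3, -2],
 [-3, -2],
 [3, -1]]

For real matrices with standard dot products, the defining identity <Ax, y> = <x, A^* y> gives (Ax)^T y = x^T (A^*) y, i.e. x^T A^T y = x^T (A^*) y. Since this holds for all x, y, we must have A^* = A^T. Therefore
A^* =
[[3, -2],
 [-3, -2],
 [3, -1]].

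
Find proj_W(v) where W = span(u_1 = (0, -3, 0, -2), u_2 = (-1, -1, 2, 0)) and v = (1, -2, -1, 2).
proj_W(v) = (19/69, -26/69, -38/69, -10/23)

Set up U = [u_1 | ... | u_2] ∈ R^(4×2). The projector onto W = col(U) is P = U (U^T U)^(-1) U^T.
Compute U^T U =
  [13, 3]
  [3, 6],
and U^T v = (2, -1).
Solve U^T U · c = U^T v for the coefficients: c = (5/23, -19/69). The projection is proj_W(v) = U c.
Check: (v - proj_W(v)) · u_1 = 0  (should be 0).
Check: (v - proj_W(v)) · u_2 = 0  (should be 0).
Result: proj_W(v) = (19/69, -26/69, -38/69, -10/23).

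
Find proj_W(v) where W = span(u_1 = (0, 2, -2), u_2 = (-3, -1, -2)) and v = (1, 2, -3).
proj_W(v) = (1/3, 8/3, -7/3)

Set up U = [u_1 | ... | u_2] ∈ R^(3×2). The projector onto W = col(U) is P = U (U^T U)^(-1) U^T.
Compute U^T U =
  [8, 2]
  [2, 14],
and U^T v = (10, 1).
Solve U^T U · c = U^T v for the coefficients: c = (23/18, -1/9). The projection is proj_W(v) = U c.
Check: (v - proj_W(v)) · u_1 = 0  (should be 0).
Check: (v - proj_W(v)) · u_2 = 0  (should be 0).
Result: proj_W(v) = (1/3, 8/3, -7/3).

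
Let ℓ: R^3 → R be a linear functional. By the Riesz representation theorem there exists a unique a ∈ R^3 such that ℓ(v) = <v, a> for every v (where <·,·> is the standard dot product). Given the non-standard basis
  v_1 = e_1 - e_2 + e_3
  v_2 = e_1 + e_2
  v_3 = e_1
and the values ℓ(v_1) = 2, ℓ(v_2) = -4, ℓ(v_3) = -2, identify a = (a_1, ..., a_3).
a = (-2, -2, 2)

Write a = (a_1, ..., a_3) in the standard basis. For each basis vector v_i, ℓ(v_i) = <v_i, a> is a linear equation in the a_j's. Collect the n equations into a matrix system V a = ℓ, where row i of V is v_i (expressed in the standard basis). Since V is invertible (lower-triangular with 1s on the diagonal, up to permutation), solve by back-substitution:
  V =
[[1, -1, 1],
 [1, 1, 0],
 [1, 0, 0]]
  V a = (2, -4, -2)
Solving gives a = (-2, -2, 2).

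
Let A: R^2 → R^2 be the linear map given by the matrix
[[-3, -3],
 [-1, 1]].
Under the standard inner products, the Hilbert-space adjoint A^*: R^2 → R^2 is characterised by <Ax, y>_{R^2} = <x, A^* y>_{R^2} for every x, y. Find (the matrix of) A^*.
A^* = A^T =
[[-3, -1],
 [-3, 1]]

For real matrices with standard dot products, the defining identity <Ax, y> = <x, A^* y> gives (Ax)^T y = x^T (A^*) y, i.e. x^T A^T y = x^T (A^*) y. Since this holds for all x, y, we must have A^* = A^T. Therefore
A^* =
[[-3, -1],
 [-3, 1]].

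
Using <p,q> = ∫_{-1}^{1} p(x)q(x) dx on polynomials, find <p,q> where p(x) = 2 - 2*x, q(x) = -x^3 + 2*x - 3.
<p,q> = -208/15

Expand the product: p(x)·q(x) = 2*x^4 - 2*x^3 - 4*x^2 + 10*x - 6.
∫_{-1}^{1} of each monomial x^k gives [2/(k+1) if k even, 0 if k odd]. Integrating term-by-term (or equivalently evaluating the antiderivative F(x) = 2*x^5/5 - x^4/2 - 4*x^3/3 + 5*x^2 - 6*x at the endpoints):
  F(1) − F(−1) = -73/30 − (343/30) = -208/15.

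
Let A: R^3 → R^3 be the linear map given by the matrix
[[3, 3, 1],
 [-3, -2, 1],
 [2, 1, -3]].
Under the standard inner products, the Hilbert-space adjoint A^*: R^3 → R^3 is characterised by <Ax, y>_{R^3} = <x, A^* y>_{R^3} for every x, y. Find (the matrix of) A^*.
A^* = A^T =
[[3, -3, 2],
 [3, -2, 1],
 [1, 1, -3]]

For real matrices with standard dot products, the defining identity <Ax, y> = <x, A^* y> gives (Ax)^T y = x^T (A^*) y, i.e. x^T A^T y = x^T (A^*) y. Since this holds for all x, y, we must have A^* = A^T. Therefore
A^* =
[[3, -3, 2],
 [3, -2, 1],
 [1, 1, -3]].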